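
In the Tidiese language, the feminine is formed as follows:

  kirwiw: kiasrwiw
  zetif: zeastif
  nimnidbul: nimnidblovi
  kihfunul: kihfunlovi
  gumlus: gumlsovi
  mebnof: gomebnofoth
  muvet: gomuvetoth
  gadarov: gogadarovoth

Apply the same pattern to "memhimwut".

"memhimwut" has last vowel 'u'. The stems whose last vowel is 'u' (nimnidbul → nimnidblovi, kihfunul → kihfunlovi, gumlus → gumlsovi) delete the last vowel and add -ovi.
The other patterns: stems whose last vowel is 'i' insert -as- after the first vowel; stems whose last vowel is 'e' or 'o' add go- … -oth around the stem.
So memhimwut → memhimwtovi.

memhimwtovi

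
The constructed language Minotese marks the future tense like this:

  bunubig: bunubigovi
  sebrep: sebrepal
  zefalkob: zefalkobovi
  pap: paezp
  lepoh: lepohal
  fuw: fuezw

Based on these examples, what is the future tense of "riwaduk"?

pap and sebrep both end in -p yet inflect differently (paezp, sebrepal), so the final letter is not what conditions the rule; the number of vowels is.
"riwaduk" has 3 vowels. The stems with 3 vowels (bunubig → bunubigovi, zefalkob → zefalkobovi) add -ovi.
So riwaduk → riwadukovi.

riwadukovi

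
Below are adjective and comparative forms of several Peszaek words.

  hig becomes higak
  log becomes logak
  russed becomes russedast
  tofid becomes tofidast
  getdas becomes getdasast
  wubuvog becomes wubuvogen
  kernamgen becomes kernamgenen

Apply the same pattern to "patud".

patudast

hig and wubuvog both end in -g yet inflect differently (higak, wubuvogen), so the final letter is not what conditions the rule; the number of vowels is.
"patud" has 2 vowels. The stems with 2 vowels (russed → russedast, tofid → tofidast, getdas → getdasast) add -ast.
The other patterns: stems with 1 vowel add -ak; stems with 3 vowels add -en.
So patud → patudast.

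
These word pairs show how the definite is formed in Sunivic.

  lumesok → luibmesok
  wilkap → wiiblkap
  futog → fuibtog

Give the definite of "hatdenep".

haibtdenep

Every pair shown (lumesok → luibmesok, wilkap → wiiblkap, futog → fuibtog) follows the same rule: insert -ib- after the first vowel.
So hatdenep → haibtdenep.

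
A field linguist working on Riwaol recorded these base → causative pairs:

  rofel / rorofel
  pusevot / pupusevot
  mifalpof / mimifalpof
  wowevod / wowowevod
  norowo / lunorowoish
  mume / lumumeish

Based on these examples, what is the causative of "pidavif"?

pipidavif

pusevot and norowo both have last vowel 'o' yet inflect differently (pupusevot, lunorowoish), so the last vowel is not what conditions the rule; whether the stem ends in a vowel or a consonant is.
"pidavif" ends in a consonant. The stems ending in a consonant (rofel → rorofel, pusevot → pupusevot, mifalpof → mimifalpof) repeat the first consonant+vowel as a prefix.
The other pattern: stems ending in a vowel add lu- … -ish around the stem.
So pidavif → pipidavif.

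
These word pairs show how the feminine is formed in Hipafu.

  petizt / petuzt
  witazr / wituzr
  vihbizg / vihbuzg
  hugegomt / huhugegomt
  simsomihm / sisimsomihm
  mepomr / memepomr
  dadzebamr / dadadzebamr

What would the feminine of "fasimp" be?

petizt and hugegomt both end in -t yet inflect differently (petuzt, huhugegomt), so the final letter is not what conditions the rule; the second-to-last letter is.
"fasimp" has second-to-last letter 'm'. The stems whose second-to-last letter is 'm' (hugegomt → huhugegomt, mepomr → memepomr, dadzebamr → dadadzebamr) repeat the first consonant+vowel as a prefix.
So fasimp → fafasimp.

fafasimp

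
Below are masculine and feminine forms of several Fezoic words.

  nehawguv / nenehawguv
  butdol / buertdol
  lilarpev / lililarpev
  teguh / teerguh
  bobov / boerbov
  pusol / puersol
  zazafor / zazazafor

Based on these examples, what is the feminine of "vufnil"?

vuerfnil

"vufnil" has 2 vowels. The stems with 2 vowels (bobov → boerbov, pusol → puersol, butdol → buertdol) insert -er- after the first vowel.
The other pattern: stems with 3 vowels repeat the first consonant+vowel as a prefix.
So vufnil → vuerfnil.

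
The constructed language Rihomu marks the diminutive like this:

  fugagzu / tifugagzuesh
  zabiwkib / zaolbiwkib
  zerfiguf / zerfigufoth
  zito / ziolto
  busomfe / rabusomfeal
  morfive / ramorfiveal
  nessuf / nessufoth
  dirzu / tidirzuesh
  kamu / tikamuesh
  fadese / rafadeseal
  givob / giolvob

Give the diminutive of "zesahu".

"zesahu" ends in -u. The stems ending in -u (dirzu → tidirzuesh, kamu → tikamuesh, fugagzu → tifugagzuesh) add ti- … -esh around the stem.
So zesahu → tizesahuesh.

tizesahuesh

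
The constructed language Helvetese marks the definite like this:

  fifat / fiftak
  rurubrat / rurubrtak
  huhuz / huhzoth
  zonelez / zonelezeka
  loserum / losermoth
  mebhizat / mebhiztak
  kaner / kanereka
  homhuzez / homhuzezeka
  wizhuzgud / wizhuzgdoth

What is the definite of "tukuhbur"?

"tukuhbur" has last vowel 'u'. The stems whose last vowel is 'u' (wizhuzgud → wizhuzgdoth, loserum → losermoth, huhuz → huhzoth) delete the last vowel and add -oth.
The other patterns: stems whose last vowel is 'e' add -eka; stems whose last vowel is 'a' delete the last vowel and add -ak.
So tukuhbur → tukuhbroth.

tukuhbroth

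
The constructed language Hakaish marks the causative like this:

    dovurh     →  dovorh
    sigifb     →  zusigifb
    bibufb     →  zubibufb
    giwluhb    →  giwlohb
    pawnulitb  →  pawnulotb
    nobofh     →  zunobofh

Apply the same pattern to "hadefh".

"hadefh" has second-to-last letter 'f'. The stems whose second-to-last letter is 'f' (nobofh → zunobofh, sigifb → zusigifb, bibufb → zubibufb) add the prefix zu-.
So hadefh → zuhadefh.

zuhadefh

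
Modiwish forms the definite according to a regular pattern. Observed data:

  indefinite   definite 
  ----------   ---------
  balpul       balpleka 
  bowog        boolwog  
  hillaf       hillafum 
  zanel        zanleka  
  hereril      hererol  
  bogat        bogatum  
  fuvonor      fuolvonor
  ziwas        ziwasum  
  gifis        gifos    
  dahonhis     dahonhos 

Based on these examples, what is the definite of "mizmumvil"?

ziwas and gifis both end in -s yet inflect differently (ziwasum, gifos), so the final letter is not what conditions the rule; the last vowel is.
"mizmumvil" has last vowel 'i'. The stems whose last vowel is 'i' (gifis → gifos, dahonhis → dahonhos, hereril → hererol) change the last vowel to 'o'.
So mizmumvil → mizmumvol.

mizmumvol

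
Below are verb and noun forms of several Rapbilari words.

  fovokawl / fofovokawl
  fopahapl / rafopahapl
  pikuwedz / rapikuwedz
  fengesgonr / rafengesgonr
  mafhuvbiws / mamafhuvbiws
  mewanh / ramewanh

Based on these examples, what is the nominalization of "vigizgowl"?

"vigizgowl" has second-to-last letter 'w'. The stems whose second-to-last letter is 'w' (fovokawl → fofovokawl, mafhuvbiws → mamafhuvbiws) repeat the first consonant+vowel as a prefix.
The other pattern: stems whose second-to-last letter is 'd', 'n' or 'p' add the prefix ra-.
So vigizgowl → vivigizgowl.

vivigizgowl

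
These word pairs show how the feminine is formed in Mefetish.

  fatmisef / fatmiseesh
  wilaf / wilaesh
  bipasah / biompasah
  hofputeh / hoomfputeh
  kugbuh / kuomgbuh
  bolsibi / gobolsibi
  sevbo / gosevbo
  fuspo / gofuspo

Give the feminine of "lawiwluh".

wilaf and bipasah both have last vowel 'a' yet inflect differently (wilaesh, biompasah), so the last vowel is not what conditions the rule; the final letter is.
"lawiwluh" ends in -h. The stems ending in -h (bipasah → biompasah, hofputeh → hoomfputeh, kugbuh → kuomgbuh) insert -om- after the first vowel.
So lawiwluh → laomwiwluh.

laomwiwluh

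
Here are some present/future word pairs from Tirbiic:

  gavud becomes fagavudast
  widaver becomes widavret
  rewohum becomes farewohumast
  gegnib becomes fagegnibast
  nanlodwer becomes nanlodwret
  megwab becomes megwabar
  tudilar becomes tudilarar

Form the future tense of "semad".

tudilar and nanlodwer both end in -r yet inflect differently (tudilarar, nanlodwret), so the final letter is not what conditions the rule; the last vowel is.
"semad" has last vowel 'a'. The stems whose last vowel is 'a' (tudilar → tudilarar, megwab → megwabar) add -ar.
The other patterns: stems whose last vowel is 'e' delete the last vowel and add -et; stems whose last vowel is 'i' or 'u' add fa- … -ast around the stem.
So semad → semadar.

semadar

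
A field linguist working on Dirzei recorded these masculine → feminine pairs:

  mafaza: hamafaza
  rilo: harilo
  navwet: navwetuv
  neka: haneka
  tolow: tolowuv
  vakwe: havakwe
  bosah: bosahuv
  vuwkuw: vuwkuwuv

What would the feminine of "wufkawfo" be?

"wufkawfo" ends in a vowel. The stems ending in a vowel (mafaza → hamafaza, neka → haneka, rilo → harilo) add the prefix ha-.
The other pattern: stems ending in a consonant add -uv.
So wufkawfo → hawufkawfo.

hawufkawfo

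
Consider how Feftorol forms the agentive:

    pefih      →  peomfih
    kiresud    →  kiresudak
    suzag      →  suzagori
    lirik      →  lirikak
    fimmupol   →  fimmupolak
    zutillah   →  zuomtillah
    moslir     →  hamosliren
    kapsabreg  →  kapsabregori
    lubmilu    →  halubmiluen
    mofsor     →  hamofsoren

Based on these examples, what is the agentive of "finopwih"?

fiomnopwih

"finopwih" ends in -h. The stems ending in -h (pefih → peomfih, zutillah → zuomtillah) insert -om- after the first vowel.
So finopwih → fiomnopwih.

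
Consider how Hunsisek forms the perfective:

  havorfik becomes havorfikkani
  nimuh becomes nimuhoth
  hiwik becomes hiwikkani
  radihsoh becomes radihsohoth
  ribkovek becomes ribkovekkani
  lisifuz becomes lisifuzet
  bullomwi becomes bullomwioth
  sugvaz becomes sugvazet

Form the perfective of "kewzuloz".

nimuh and lisifuz both have last vowel 'u' yet inflect differently (nimuhoth, lisifuzet), so the last vowel is not what conditions the rule; the final letter is.
"kewzuloz" ends in -z. The stems ending in -z (sugvaz → sugvazet, lisifuz → lisifuzet) add -et.
So kewzuloz → kewzulozet.

kewzulozet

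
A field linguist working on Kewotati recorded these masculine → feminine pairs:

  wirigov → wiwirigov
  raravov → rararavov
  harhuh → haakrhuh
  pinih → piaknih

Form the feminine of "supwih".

suakpwih

"supwih" ends in -h. The stems ending in -h (harhuh → haakrhuh, pinih → piaknih) insert -ak- after the first vowel.
The other pattern: stems ending in -v repeat the first consonant+vowel as a prefix.
So supwih → suakpwih.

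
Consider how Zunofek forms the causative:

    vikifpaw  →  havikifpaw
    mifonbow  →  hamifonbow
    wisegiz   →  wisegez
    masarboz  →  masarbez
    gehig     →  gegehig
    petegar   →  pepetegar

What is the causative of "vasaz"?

"vasaz" ends in -z. The stems ending in -z (wisegiz → wisegez, masarboz → masarbez) change the last vowel to 'e'.
The other patterns: stems ending in -w add the prefix ha-; stems ending in -g or -r repeat the first consonant+vowel as a prefix.
So vasaz → vasez.

vasez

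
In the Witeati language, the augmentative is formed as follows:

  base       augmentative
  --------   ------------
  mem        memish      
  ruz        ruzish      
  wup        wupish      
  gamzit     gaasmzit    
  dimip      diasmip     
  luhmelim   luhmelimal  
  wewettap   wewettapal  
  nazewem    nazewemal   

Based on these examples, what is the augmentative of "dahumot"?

wup and dimip both end in -p yet inflect differently (wupish, diasmip), so the final letter is not what conditions the rule; the number of vowels is.
"dahumot" has 3 vowels. The stems with 3 vowels (luhmelim → luhmelimal, wewettap → wewettapal, nazewem → nazewemal) add -al.
So dahumot → dahumotal.

dahumotal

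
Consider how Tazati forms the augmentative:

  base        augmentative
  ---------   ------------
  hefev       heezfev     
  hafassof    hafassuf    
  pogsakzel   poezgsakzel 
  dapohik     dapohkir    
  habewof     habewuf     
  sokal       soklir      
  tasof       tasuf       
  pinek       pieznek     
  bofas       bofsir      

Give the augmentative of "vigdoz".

"vigdoz" has last vowel 'o'. The stems whose last vowel is 'o' (tasof → tasuf, habewof → habewuf, hafassof → hafassuf) change the last vowel to 'u'.
So vigdoz → vigduz.

vigduz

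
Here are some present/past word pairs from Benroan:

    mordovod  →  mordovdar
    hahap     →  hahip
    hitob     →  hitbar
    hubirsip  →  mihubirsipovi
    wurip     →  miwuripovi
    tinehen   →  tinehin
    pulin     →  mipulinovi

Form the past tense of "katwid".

"katwid" has last vowel 'i'. The stems whose last vowel is 'i' (wurip → miwuripovi, hubirsip → mihubirsipovi, pulin → mipulinovi) add mi- … -ovi around the stem.
The other patterns: stems whose last vowel is 'o' delete the last vowel and add -ar; stems whose last vowel is 'a' or 'e' change the last vowel to 'i'.
So katwid → mikatwidovi.

mikatwidovi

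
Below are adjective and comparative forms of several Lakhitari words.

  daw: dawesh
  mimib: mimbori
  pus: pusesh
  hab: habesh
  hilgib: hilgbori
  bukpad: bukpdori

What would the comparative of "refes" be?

"refes" has 2 vowels. The stems with 2 vowels (mimib → mimbori, bukpad → bukpdori, hilgib → hilgbori) delete the last vowel and add -ori.
So refes → refsori.

refsori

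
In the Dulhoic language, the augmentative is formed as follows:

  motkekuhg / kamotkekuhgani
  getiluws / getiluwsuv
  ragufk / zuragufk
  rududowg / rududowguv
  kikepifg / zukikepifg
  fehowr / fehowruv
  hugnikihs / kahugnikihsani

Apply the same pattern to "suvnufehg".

kasuvnufehgani

"suvnufehg" has second-to-last letter 'h'. The stems whose second-to-last letter is 'h' (hugnikihs → kahugnikihsani, motkekuhg → kamotkekuhgani) add ka- … -ani around the stem.
So suvnufehg → kasuvnufehgani.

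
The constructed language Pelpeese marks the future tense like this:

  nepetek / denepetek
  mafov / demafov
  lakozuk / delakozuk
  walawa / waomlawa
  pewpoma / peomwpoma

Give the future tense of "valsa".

vaomlsa

nepetek and walawa both have 3 vowels yet inflect differently (denepetek, waomlawa), so the number of vowels is not what conditions the rule; whether the stem ends in a vowel or a consonant is.
"valsa" ends in a vowel. The stems ending in a vowel (walawa → waomlawa, pewpoma → peomwpoma) insert -om- after the first vowel.
The other pattern: stems ending in a consonant add the prefix de-.
So valsa → vaomlsa.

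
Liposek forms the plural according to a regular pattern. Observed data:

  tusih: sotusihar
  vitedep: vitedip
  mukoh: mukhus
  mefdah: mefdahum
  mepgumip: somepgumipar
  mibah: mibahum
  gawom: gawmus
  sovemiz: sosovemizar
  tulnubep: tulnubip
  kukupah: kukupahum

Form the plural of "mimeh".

mimih

tusih and kukupah both end in -h yet inflect differently (sotusihar, kukupahum), so the final letter is not what conditions the rule; the last vowel is.
"mimeh" has last vowel 'e'. The stems whose last vowel is 'e' (tulnubep → tulnubip, vitedep → vitedip) change the last vowel to 'i'.
The other patterns: stems whose last vowel is 'i' add so- … -ar around the stem; stems whose last vowel is 'a' add -um; stems whose last vowel is 'o' delete the last vowel and add -us.
So mimeh → mimih.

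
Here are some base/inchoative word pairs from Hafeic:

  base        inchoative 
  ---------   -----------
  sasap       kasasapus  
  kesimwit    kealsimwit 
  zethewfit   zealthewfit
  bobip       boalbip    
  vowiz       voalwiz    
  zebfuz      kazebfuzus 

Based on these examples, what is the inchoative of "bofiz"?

boalfiz

vowiz and zebfuz both end in -z yet inflect differently (voalwiz, kazebfuzus), so the final letter is not what conditions the rule; the last vowel is.
"bofiz" has last vowel 'i'. The stems whose last vowel is 'i' (kesimwit → kealsimwit, zethewfit → zealthewfit, bobip → boalbip) insert -al- after the first vowel.
The other pattern: stems whose last vowel is 'a' or 'u' add ka- … -us around the stem.
So bofiz → boalfiz.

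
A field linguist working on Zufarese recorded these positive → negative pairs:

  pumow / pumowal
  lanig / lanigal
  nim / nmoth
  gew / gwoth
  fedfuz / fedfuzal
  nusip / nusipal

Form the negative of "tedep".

pumow and gew both end in -w yet inflect differently (pumowal, gwoth), so the final letter is not what conditions the rule; the number of vowels is.
"tedep" has 2 vowels. The stems with 2 vowels (pumow → pumowal, nusip → nusipal, lanig → lanigal) add -al.
So tedep → tedepal.

tedepal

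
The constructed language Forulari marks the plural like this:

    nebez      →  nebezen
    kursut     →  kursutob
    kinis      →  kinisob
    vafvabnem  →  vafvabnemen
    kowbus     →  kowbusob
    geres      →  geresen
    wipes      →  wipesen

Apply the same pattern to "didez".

"didez" has last vowel 'e'. The stems whose last vowel is 'e' (geres → geresen, wipes → wipesen, nebez → nebezen) add -en.
So didez → didezen.

didezen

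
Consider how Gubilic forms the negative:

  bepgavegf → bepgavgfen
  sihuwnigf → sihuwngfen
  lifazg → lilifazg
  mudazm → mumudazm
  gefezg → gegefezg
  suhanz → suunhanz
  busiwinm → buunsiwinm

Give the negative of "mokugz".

mudazm and busiwinm both end in -m yet inflect differently (mumudazm, buunsiwinm), so the final letter is not what conditions the rule; the second-to-last letter is.
"mokugz" has second-to-last letter 'g'. The stems whose second-to-last letter is 'g' (bepgavegf → bepgavgfen, sihuwnigf → sihuwngfen) delete the last vowel and add -en.
The other patterns: stems whose second-to-last letter is 'z' repeat the first consonant+vowel as a prefix; stems whose second-to-last letter is 'n' insert -un- after the first vowel.
So mokugz → mokgzen.

mokgzen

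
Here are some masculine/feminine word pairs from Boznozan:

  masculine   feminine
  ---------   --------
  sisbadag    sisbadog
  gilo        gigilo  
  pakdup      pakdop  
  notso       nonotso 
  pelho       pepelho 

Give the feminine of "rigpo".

ririgpo

"rigpo" ends in -o. The stems ending in -o (pelho → pepelho, notso → nonotso, gilo → gigilo) repeat the first consonant+vowel as a prefix.
The other pattern: stems ending in -g or -p change the last vowel to 'o'.
So rigpo → ririgpo.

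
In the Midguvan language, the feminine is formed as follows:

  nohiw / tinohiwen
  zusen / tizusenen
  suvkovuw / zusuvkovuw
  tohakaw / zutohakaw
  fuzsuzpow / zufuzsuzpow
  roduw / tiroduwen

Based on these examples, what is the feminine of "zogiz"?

tizogizen

"zogiz" has 2 vowels. The stems with 2 vowels (roduw → tiroduwen, nohiw → tinohiwen, zusen → tizusenen) add ti- … -en around the stem.
The other pattern: stems with 3 vowels add the prefix zu-.
So zogiz → tizogizen.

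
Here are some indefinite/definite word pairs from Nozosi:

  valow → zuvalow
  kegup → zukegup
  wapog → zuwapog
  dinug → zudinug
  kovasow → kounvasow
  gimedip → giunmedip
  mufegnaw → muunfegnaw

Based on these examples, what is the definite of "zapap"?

zuzapap

valow and kovasow both end in -w yet inflect differently (zuvalow, kounvasow), so the final letter is not what conditions the rule; the number of vowels is.
"zapap" has 2 vowels. The stems with 2 vowels (valow → zuvalow, kegup → zukegup, wapog → zuwapog) add the prefix zu-.
The other pattern: stems with 3 vowels insert -un- after the first vowel.
So zapap → zuzapap.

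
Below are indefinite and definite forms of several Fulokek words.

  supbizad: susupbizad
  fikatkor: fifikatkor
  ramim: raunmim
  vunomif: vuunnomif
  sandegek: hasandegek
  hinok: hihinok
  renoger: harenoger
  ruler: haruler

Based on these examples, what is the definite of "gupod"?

gugupod

"gupod" has last vowel 'o'. The stems whose last vowel is 'o' (hinok → hihinok, fikatkor → fifikatkor) repeat the first consonant+vowel as a prefix.
The other patterns: stems whose last vowel is 'i' insert -un- after the first vowel; stems whose last vowel is 'e' add the prefix ha-.
So gupod → gugupod.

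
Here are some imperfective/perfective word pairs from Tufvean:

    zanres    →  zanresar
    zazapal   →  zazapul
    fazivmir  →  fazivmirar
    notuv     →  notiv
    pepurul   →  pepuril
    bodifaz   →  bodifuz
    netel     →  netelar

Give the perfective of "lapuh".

lapih

zazapal and netel both end in -l yet inflect differently (zazapul, netelar), so the final letter is not what conditions the rule; the last vowel is.
"lapuh" has last vowel 'u'. The stems whose last vowel is 'u' (pepurul → pepuril, notuv → notiv) change the last vowel to 'i'.
So lapuh → lapih.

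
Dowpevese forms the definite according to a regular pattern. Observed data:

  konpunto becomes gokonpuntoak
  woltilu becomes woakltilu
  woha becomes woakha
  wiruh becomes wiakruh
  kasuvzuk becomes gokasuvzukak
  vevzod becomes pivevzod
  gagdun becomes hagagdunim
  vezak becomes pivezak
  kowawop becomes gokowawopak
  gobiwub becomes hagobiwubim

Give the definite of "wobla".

woakbla

"wobla" begins with w-. The stems beginning with w- (woha → woakha, wiruh → wiakruh, woltilu → woakltilu) insert -ak- after the first vowel.
The other patterns: stems beginning with v- add the prefix pi-; stems beginning with k- add go- … -ak around the stem; stems beginning with g- add ha- … -im around the stem.
So wobla → woakbla.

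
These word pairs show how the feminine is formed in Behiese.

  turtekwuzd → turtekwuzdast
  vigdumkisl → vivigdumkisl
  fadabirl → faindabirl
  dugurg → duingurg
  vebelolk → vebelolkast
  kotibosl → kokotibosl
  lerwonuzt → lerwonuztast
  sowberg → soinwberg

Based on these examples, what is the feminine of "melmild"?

melmildast

"melmild" has second-to-last letter 'l'. The one such stem in the data (vebelolk → vebelolkast) adds -ast, so the same rule applies.
So melmild → melmildast.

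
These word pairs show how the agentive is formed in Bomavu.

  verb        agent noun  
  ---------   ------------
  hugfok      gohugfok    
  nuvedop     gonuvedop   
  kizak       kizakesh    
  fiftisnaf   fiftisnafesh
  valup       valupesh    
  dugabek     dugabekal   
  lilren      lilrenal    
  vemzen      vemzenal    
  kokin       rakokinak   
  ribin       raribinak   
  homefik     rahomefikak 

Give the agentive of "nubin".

ranubinak

hugfok and kizak both end in -k yet inflect differently (gohugfok, kizakesh), so the final letter is not what conditions the rule; the last vowel is.
"nubin" has last vowel 'i'. The stems whose last vowel is 'i' (kokin → rakokinak, ribin → raribinak, homefik → rahomefikak) add ra- … -ak around the stem.
The other patterns: stems whose last vowel is 'o' add the prefix go-; stems whose last vowel is 'a' or 'u' add -esh; stems whose last vowel is 'e' add -al.
So nubin → ranubinak.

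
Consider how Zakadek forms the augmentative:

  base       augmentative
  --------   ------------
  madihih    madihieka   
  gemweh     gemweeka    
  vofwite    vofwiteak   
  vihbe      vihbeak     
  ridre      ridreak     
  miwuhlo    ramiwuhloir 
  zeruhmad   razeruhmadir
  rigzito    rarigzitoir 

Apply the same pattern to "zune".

zuneak

gemweh and vofwite both have last vowel 'e' yet inflect differently (gemweeka, vofwiteak), so the last vowel is not what conditions the rule; the final letter is.
"zune" ends in -e. The stems ending in -e (vofwite → vofwiteak, vihbe → vihbeak, ridre → ridreak) add -ak.
So zune → zuneak.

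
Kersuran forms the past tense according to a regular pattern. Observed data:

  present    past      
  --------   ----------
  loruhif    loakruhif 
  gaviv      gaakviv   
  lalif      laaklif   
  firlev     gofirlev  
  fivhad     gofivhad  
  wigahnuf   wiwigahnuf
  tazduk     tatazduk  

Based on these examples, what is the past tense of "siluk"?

sisiluk

gaviv and firlev both end in -v yet inflect differently (gaakviv, gofirlev), so the final letter is not what conditions the rule; the last vowel is.
"siluk" has last vowel 'u'. The stems whose last vowel is 'u' (wigahnuf → wiwigahnuf, tazduk → tatazduk) repeat the first consonant+vowel as a prefix.
So siluk → sisiluk.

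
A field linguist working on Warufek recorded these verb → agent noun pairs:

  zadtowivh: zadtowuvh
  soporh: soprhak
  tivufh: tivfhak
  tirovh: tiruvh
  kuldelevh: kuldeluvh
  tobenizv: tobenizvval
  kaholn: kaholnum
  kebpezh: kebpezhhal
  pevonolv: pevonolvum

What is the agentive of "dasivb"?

kebpezh and zadtowivh both end in -h yet inflect differently (kebpezhhal, zadtowuvh), so the final letter is not what conditions the rule; the second-to-last letter is.
"dasivb" has second-to-last letter 'v'. The stems whose second-to-last letter is 'v' (zadtowivh → zadtowuvh, kuldelevh → kuldeluvh, tirovh → tiruvh) change the last vowel to 'u'.
So dasivb → dasuvb.

dasuvb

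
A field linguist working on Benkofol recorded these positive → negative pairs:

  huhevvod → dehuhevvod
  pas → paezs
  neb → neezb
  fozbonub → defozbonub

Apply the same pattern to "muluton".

demuluton

"muluton" has 3 vowels. The stems with 3 vowels (huhevvod → dehuhevvod, fozbonub → defozbonub) add the prefix de-.
The other pattern: stems with 1 vowel insert -ez- after the first vowel.
So muluton → demuluton.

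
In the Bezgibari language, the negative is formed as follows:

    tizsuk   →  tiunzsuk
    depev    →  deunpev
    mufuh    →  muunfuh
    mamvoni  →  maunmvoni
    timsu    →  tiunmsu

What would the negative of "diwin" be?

Every pair shown (tizsuk → tiunzsuk, depev → deunpev, mufuh → muunfuh, …) follows the same rule: insert -un- after the first vowel.
So diwin → diunwin.

diunwin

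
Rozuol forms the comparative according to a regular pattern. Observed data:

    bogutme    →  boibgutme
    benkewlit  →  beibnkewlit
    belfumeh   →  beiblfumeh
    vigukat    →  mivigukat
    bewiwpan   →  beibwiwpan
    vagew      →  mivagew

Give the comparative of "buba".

benkewlit and vigukat both end in -t yet inflect differently (beibnkewlit, mivigukat), so the final letter is not what conditions the rule; the first letter is.
"buba" begins with b-. The stems beginning with b- (benkewlit → beibnkewlit, bogutme → boibgutme, belfumeh → beiblfumeh) insert -ib- after the first vowel.
The other pattern: stems beginning with v- add the prefix mi-.
So buba → buibba.

buibba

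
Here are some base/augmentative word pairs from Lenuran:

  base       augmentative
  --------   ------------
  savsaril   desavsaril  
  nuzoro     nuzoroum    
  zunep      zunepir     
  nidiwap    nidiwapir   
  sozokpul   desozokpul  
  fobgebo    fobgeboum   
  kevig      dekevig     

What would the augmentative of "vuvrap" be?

vuvrapir

nuzoro and nidiwap both begin with n- yet inflect differently (nuzoroum, nidiwapir), so the first letter is not what conditions the rule; the final letter is.
"vuvrap" ends in -p. The stems ending in -p (zunep → zunepir, nidiwap → nidiwapir) add -ir.
The other patterns: stems ending in -o add -um; stems ending in -g or -l add the prefix de-.
So vuvrap → vuvrapir.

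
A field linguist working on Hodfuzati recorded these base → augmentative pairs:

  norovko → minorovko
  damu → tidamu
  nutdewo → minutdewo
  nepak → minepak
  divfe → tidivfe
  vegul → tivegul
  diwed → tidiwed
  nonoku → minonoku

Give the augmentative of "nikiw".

minikiw

nonoku and damu both end in -u yet inflect differently (minonoku, tidamu), so the final letter is not what conditions the rule; the first letter is.
"nikiw" begins with n-. The stems beginning with n- (norovko → minorovko, nepak → minepak, nonoku → minonoku) add the prefix mi-.
So nikiw → minikiw.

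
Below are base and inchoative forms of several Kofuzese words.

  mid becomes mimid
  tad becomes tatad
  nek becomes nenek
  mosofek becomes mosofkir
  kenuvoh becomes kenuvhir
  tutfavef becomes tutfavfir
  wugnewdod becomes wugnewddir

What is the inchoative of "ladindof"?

ladindfir

nek and mosofek both end in -k yet inflect differently (nenek, mosofkir), so the final letter is not what conditions the rule; the number of vowels is.
"ladindof" has 3 vowels. The stems with 3 vowels (mosofek → mosofkir, kenuvoh → kenuvhir, tutfavef → tutfavfir) delete the last vowel and add -ir.
The other pattern: stems with 1 vowel repeat the first consonant+vowel as a prefix.
So ladindof → ladindfir.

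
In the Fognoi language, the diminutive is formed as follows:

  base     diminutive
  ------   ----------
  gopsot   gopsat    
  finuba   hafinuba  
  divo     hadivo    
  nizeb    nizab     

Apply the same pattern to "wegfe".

"wegfe" ends in a vowel. The stems ending in a vowel (finuba → hafinuba, divo → hadivo) add the prefix ha-.
So wegfe → hawegfe.

hawegfe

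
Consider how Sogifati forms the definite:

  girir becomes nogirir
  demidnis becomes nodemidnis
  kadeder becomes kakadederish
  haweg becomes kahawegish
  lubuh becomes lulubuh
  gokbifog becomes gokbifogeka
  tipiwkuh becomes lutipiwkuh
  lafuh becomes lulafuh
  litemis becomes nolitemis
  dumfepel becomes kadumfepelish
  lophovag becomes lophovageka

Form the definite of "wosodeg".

haweg and gokbifog both end in -g yet inflect differently (kahawegish, gokbifogeka), so the final letter is not what conditions the rule; the last vowel is.
"wosodeg" has last vowel 'e'. The stems whose last vowel is 'e' (kadeder → kakadederish, dumfepel → kadumfepelish, haweg → kahawegish) add ka- … -ish around the stem.
The other patterns: stems whose last vowel is 'u' add the prefix lu-; stems whose last vowel is 'a' or 'o' add -eka; stems whose last vowel is 'i' add the prefix no-.
So wosodeg → kawosodegish.

kawosodegish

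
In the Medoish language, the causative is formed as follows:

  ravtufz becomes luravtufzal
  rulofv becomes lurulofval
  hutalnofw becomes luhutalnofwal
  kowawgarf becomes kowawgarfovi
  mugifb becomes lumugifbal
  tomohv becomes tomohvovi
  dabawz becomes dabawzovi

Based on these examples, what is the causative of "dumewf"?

dumewfovi

"dumewf" has second-to-last letter 'w'. The one such stem in the data (dabawz → dabawzovi) adds -ovi, so the same rule applies.
The other pattern: stems whose second-to-last letter is 'f' add lu- … -al around the stem.
So dumewf → dumewfovi.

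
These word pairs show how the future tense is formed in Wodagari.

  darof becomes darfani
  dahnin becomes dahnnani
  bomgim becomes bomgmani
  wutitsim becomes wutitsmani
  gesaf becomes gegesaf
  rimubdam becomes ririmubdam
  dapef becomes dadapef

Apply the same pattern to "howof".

howfani

"howof" has last vowel 'o'. The one such stem in the data (darof → darfani) deletes the last vowel and adds -ani (as do dahnin, bomgim), so the same rule applies.
So howof → howfani.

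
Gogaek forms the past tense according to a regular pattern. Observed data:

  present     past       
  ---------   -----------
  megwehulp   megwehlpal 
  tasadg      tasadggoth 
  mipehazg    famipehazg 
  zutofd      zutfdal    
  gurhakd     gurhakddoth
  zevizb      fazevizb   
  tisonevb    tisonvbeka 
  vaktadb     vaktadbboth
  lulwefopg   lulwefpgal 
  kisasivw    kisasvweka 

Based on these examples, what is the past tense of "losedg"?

losedggoth

zevizb and vaktadb both end in -b yet inflect differently (fazevizb, vaktadbboth), so the final letter is not what conditions the rule; the second-to-last letter is.
"losedg" has second-to-last letter 'd'. The stems whose second-to-last letter is 'd' (vaktadb → vaktadbboth, tasadg → tasadggoth) double the final consonant and add -oth.
The other patterns: stems whose second-to-last letter is 'z' add the prefix fa-; stems whose second-to-last letter is 'v' delete the last vowel and add -eka; stems whose second-to-last letter is 'f', 'l' or 'p' delete the last vowel and add -al.
So losedg → losedggoth.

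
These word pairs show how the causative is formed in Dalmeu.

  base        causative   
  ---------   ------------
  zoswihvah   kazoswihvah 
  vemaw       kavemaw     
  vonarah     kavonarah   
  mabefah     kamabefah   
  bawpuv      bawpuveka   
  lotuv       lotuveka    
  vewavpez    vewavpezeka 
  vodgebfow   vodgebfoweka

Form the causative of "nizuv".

nizuveka

vemaw and vodgebfow both end in -w yet inflect differently (kavemaw, vodgebfoweka), so the final letter is not what conditions the rule; the last vowel is.
"nizuv" has last vowel 'u'. The stems whose last vowel is 'u' (bawpuv → bawpuveka, lotuv → lotuveka) add -eka.
So nizuv → nizuveka.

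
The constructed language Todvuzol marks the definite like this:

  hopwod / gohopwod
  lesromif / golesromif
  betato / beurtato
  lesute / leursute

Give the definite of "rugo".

ruurgo

hopwod and betato both have last vowel 'o' yet inflect differently (gohopwod, beurtato), so the last vowel is not what conditions the rule; whether the stem ends in a vowel or a consonant is.
"rugo" ends in a vowel. The stems ending in a vowel (betato → beurtato, lesute → leursute) insert -ur- after the first vowel.
So rugo → ruurgo.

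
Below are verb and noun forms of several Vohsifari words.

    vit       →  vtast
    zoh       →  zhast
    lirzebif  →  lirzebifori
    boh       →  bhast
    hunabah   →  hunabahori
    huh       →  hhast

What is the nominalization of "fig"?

fgast

zoh and hunabah both end in -h yet inflect differently (zhast, hunabahori), so the final letter is not what conditions the rule; the number of vowels is.
"fig" has 1 vowel. The stems with 1 vowel (zoh → zhast, vit → vtast, huh → hhast) delete the last vowel and add -ast.
So fig → fgast.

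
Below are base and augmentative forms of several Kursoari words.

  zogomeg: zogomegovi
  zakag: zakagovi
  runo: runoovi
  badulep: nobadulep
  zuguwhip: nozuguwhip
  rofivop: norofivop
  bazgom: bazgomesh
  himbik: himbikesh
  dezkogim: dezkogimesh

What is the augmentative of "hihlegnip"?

nohihlegnip

zogomeg and badulep both have last vowel 'e' yet inflect differently (zogomegovi, nobadulep), so the last vowel is not what conditions the rule; the final letter is.
"hihlegnip" ends in -p. The stems ending in -p (badulep → nobadulep, zuguwhip → nozuguwhip, rofivop → norofivop) add the prefix no-.
The other patterns: stems ending in -g or -o add -ovi; stems ending in -k or -m add -esh.
So hihlegnip → nohihlegnip.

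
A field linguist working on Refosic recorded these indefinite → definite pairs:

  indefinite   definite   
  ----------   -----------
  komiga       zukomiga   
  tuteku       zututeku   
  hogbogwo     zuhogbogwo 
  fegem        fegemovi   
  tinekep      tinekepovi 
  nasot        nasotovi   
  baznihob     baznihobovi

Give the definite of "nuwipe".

zunuwipe

hogbogwo and nasot both have last vowel 'o' yet inflect differently (zuhogbogwo, nasotovi), so the last vowel is not what conditions the rule; whether the stem ends in a vowel or a consonant is.
"nuwipe" ends in a vowel. The stems ending in a vowel (komiga → zukomiga, tuteku → zututeku, hogbogwo → zuhogbogwo) add the prefix zu-.
The other pattern: stems ending in a consonant add -ovi.
So nuwipe → zunuwipe.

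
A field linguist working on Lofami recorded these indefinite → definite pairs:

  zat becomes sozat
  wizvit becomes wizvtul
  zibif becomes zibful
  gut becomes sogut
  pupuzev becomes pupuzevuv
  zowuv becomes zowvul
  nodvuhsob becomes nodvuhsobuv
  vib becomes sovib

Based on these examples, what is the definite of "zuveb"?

gut and wizvit both end in -t yet inflect differently (sogut, wizvtul), so the final letter is not what conditions the rule; the number of vowels is.
"zuveb" has 2 vowels. The stems with 2 vowels (zowuv → zowvul, zibif → zibful, wizvit → wizvtul) delete the last vowel and add -ul.
So zuveb → zuvbul.

zuvbul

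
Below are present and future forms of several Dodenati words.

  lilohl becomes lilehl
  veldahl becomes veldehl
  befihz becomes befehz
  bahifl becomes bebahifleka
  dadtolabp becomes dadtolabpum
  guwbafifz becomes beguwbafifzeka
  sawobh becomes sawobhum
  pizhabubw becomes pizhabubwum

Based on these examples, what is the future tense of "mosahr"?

bahifl and veldahl both end in -l yet inflect differently (bebahifleka, veldehl), so the final letter is not what conditions the rule; the second-to-last letter is.
"mosahr" has second-to-last letter 'h'. The stems whose second-to-last letter is 'h' (veldahl → veldehl, lilohl → lilehl, befihz → befehz) change the last vowel to 'e'.
The other patterns: stems whose second-to-last letter is 'f' add be- … -eka around the stem; stems whose second-to-last letter is 'b' add -um.
So mosahr → mosehr.

mosehr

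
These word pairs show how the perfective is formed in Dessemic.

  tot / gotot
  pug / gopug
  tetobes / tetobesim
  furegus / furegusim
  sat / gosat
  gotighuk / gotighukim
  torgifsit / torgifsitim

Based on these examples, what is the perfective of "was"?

gowas

"was" has 1 vowel. The stems with 1 vowel (pug → gopug, tot → gotot, sat → gosat) add the prefix go-.
The other pattern: stems with 3 vowels add -im.
So was → gowas.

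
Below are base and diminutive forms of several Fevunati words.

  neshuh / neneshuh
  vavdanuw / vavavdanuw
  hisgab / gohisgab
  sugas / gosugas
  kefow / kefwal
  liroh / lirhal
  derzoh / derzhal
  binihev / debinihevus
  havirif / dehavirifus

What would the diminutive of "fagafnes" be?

vavdanuw and kefow both end in -w yet inflect differently (vavavdanuw, kefwal), so the final letter is not what conditions the rule; the last vowel is.
"fagafnes" has last vowel 'e'. The one such stem in the data (binihev → debinihevus) adds de- … -us around the stem, so the same rule applies.
The other patterns: stems whose last vowel is 'u' repeat the first consonant+vowel as a prefix; stems whose last vowel is 'a' add the prefix go-; stems whose last vowel is 'o' delete the last vowel and add -al.
So fagafnes → defagafnesus.

defagafnesus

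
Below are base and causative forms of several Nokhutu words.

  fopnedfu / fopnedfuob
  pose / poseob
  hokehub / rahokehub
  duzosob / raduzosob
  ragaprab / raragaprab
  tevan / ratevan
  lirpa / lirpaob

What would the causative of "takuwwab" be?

ratakuwwab

hokehub and fopnedfu both have last vowel 'u' yet inflect differently (rahokehub, fopnedfuob), so the last vowel is not what conditions the rule; whether the stem ends in a vowel or a consonant is.
"takuwwab" ends in a consonant. The stems ending in a consonant (tevan → ratevan, ragaprab → raragaprab, duzosob → raduzosob) add the prefix ra-.
So takuwwab → ratakuwwab.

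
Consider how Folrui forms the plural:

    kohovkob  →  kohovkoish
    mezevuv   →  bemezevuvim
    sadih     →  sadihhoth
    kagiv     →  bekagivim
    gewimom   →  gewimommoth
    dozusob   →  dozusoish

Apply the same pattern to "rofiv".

kohovkob and gewimom both have last vowel 'o' yet inflect differently (kohovkoish, gewimommoth), so the last vowel is not what conditions the rule; the final letter is.
"rofiv" ends in -v. The stems ending in -v (mezevuv → bemezevuvim, kagiv → bekagivim) add be- … -im around the stem.
So rofiv → berofivim.

berofivim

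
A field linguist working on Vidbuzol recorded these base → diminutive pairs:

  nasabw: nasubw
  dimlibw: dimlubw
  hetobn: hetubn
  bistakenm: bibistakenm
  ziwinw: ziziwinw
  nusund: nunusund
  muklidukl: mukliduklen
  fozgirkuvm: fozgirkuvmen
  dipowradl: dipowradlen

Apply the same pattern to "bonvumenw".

bobonvumenw

nasabw and ziwinw both end in -w yet inflect differently (nasubw, ziziwinw), so the final letter is not what conditions the rule; the second-to-last letter is.
"bonvumenw" has second-to-last letter 'n'. The stems whose second-to-last letter is 'n' (bistakenm → bibistakenm, ziwinw → ziziwinw, nusund → nunusund) repeat the first consonant+vowel as a prefix.
So bonvumenw → bobonvumenw.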